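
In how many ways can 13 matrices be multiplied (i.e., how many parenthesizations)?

The structures are counted by the Catalan number C_n. Here n = 13 - 1 = 12.
C_n = C(2n,n)/(n+1), so C_{12} = C(24,12)/13 = 2704156/13.

Final answer: C_{12} = 208012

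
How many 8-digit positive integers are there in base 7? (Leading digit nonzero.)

Leading digit: 6 options (nonzero). Other 7 digit(s): 7 options each.
Total: 6 x 7^7.

Final answer: 4941258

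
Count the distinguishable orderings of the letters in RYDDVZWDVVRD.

Letters (D:4, R:2, V:3, W:1, Y:1, Z:1). Total letters: 12.
Permutations = 12!/(4! x 3! x 2!).

Final answer: 1663200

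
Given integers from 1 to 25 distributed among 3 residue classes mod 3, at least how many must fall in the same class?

By pigeonhole with 25 objects and 3 categories: ceiling(25/3).

Final answer: 9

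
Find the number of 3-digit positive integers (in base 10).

First digit: 9 choices (1-9). Each of the remaining 2 digits: 10 choices.
Total: 9 x 10^2.

Final answer: 900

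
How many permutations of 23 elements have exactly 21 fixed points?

Choose which 21 elements are fixed: C(23,21) = 253.
Derange the remaining 2 using D(j) = (j-1)(D(j-1) + D(j-2)), D(0)=1, D(1)=0: D(2)=1.
Total: 253 x 1.

Final answer: C(23,21) D(2) = 253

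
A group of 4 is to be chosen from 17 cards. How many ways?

C(17,4) = 17!/(4! x (17-4)!).

Final answer: C(17,4) = 2380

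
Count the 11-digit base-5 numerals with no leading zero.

Leading digit: 4 options (nonzero). Other 10 digit(s): 5 options each.
Total: 4 x 5^10.

Final answer: 39062500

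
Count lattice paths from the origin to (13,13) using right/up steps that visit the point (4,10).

Paths (0,0)->(4,10): C(14,10) = 1001.
Paths (4,10)->(13,13): C(12,3) = 220.
By multiplication principle: 1001 x 220.

Final answer: 220220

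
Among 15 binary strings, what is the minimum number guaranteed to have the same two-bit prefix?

There are 4 possible values for two-bit prefix. With 15 binary strings and 4 categories, by pigeonhole: ceiling(15/4).

Final answer: 4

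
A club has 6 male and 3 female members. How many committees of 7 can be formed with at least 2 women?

Sum over valid woman counts:
C(3,2)C(6,5) = 18
C(3,3)C(6,4) = 15
Total: 18 + 15.

Final answer: 33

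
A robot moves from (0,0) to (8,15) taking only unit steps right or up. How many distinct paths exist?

Each path has 8 right steps and 15 up steps in some order (23 steps total).
Choose which 15 of the 23 steps are up: C(23,15).

Final answer: C(23,15) = 490314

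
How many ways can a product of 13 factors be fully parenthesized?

This is counted by the nth Catalan number C_n. Here n = 13 - 1 = 12.
C_n = C(2n,n) - C(2n,n+1), so C_{12} = C(24,12) - C(24,13) = 2704156 - 2496144.

Final answer: C_{12} = 208012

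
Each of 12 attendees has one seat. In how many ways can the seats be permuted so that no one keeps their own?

Use the recurrence D(n) = (n-1)(D(n-1) + D(n-2)) with D(0)=1, D(1)=0.
D(2) = 1 x (0 + 1) = 1
D(3) = 2 x (1 + 0) = 2
D(4) = 3 x (2 + 1) = 9
D(5) = 4 x (9 + 2) = 44
D(6) = 5 x (44 + 9) = 265
D(7) = 6 x (265 + 44) = 1854
D(8) = 7 x (1854 + 265) = 14833
D(9) = 8 x (14833 + 1854) = 133496
D(10) = 9 x (133496 + 14833) = 1334961
D(11) = 10 x (1334961 + 133496) = 14684570
D(12) = 11 x (D(11) + D(10)) = 11 x (14684570 + 1334961)

Final answer: D(12) = 176214841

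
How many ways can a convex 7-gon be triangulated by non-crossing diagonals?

The structures are counted by the Catalan number C_n. Here n = 7 - 2 = 5.
C_n = C(2n,n)/(n+1), so C_{5} = C(10,5)/6 = 252/6.

Final answer: C_{5} = 42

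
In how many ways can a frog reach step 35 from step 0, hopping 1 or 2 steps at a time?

Let f(n) be the number of climbs. Removing the last move (1 or 2 steps) gives f(n) = f(n-1) + f(n-2); base cases f(1)=1, f(2)=2.
Computing successive values: f(1)=1, f(2)=2, f(3)=3, f(4)=5, f(5)=8, f(6)=13, f(7)=21, f(8)=34, f(9)=55, f(10)=89, f(11)=144, f(12)=233, f(13)=377, f(14)=610, f(15)=987, f(16)=1597, f(17)=2584, f(18)=4181, f(19)=6765, f(20)=10946, f(21)=17711, f(22)=28657, f(23)=46368, f(24)=75025, f(25)=121393, f(26)=196418, f(27)=317811, f(28)=514229, f(29)=832040, f(30)=1346269, f(31)=2178309, f(32)=3524578, f(33)=5702887, f(34)=9227465, f(35)=14930352.

Final answer: 14930352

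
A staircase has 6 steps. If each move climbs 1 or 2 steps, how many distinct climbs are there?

Condition on the final move: it is a 1-step (f(n-1) ways to get there) or a 2-step (f(n-2) ways), so f(n) = f(n-1) + f(n-2), with f(1)=1, f(2)=2.
Building up term by term: f(1)=1, f(2)=2, f(3)=3, f(4)=5, f(5)=8, f(6)=13.

Final answer: 13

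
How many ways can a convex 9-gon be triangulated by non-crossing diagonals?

The structures are counted by the Catalan number C_n. Here n = 9 - 2 = 7.
C_n = C(2n,n) - C(2n,n+1), so C_{7} = C(14,7) - C(14,8) = 3432 - 3003.

Final answer: C_{7} = 429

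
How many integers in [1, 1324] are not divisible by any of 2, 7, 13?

|div by 2|=662, |div by 7|=189, |div by 13|=101.
|div by 2&7|=94, |div by 2&13|=50, |div by 7&13|=14, |div by all|=7.
By inclusion-exclusion, divisible by at least one: 662+189+101-94-50-14+7 = 801.
Not divisible by any: 1324 - 801.

Final answer: 523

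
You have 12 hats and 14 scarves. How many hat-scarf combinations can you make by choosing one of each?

By the multiplication principle: 12 x 14.

Final answer: 168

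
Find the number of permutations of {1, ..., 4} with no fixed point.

D(n) = (n-1)(D(n-1) + D(n-2)), D(0)=1, D(1)=0.
D(2) = 1 x (0 + 1) = 1
D(3) = 2 x (1 + 0) = 2
D(4) = 3 x (D(3) + D(2)) = 3 x (2 + 1)

Final answer: D(4) = 9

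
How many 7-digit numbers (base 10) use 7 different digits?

First digit: 9 (not 0). Second: 9 (not first). Third: 8, etc.
Total: 9 x 9 x 8 x 7 x 6 x 5 x 4.

Final answer: 544320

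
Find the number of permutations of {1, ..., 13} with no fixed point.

D(n) = (n-1)(D(n-1) + D(n-2)), D(0)=1, D(1)=0.
Building up: D(2)=1, D(3)=2, D(4)=9, D(5)=44, D(6)=265, D(7)=1854, D(8)=14833, D(9)=133496, D(10)=1334961, D(11)=14684570, D(12)=176214841.
D(13) = 12 x (D(12) + D(11)) = 12 x (176214841 + 14684570).

Final answer: D(13) = 2290792932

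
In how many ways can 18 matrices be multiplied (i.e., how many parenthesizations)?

This is counted by the nth Catalan number C_n. Here n = 18 - 1 = 17.
C_n = C(2n,n) - C(2n,n+1), so C_{17} = C(34,17) - C(34,18) = 2333606220 - 2203961430.

Final answer: C_{17} = 129644790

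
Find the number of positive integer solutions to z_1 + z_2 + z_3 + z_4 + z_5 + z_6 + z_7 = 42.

Substitute z'_i = z_i - 1 (so z'_i >= 0). Then sum z'_i = 42 - 7 = 35.
Stars and bars: C(35+7-1, 7-1) = C(41,6).

Final answer: C(41,6) = 4496388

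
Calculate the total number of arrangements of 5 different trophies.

The number of ways to arrange 5 distinct objects is 5!.

Final answer: 5! = 120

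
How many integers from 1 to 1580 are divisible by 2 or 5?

Multiples of 2: 790. Multiples of 5: 316. Of both (lcm=10): 158.
By inclusion-exclusion: 790 + 316 - 158.

Final answer: 948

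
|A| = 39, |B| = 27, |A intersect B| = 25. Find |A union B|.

|A union B| = |A| + |B| - |A intersect B| = 39 + 27 - 25.

Final answer: 41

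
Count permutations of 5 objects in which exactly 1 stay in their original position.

Choose which 1 elements are fixed: C(5,1) = 5.
Derange the remaining 4 using D(j) = (j-1)(D(j-1) + D(j-2)), D(0)=1, D(1)=0: D(2)=1, D(3)=2, D(4)=9.
Total: 5 x 9.

Final answer: C(5,1) D(4) = 45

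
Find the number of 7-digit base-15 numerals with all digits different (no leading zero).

The leading digit has 14 choices (anything but zero); the next has 14 (anything but the first), then 13, and so on, one fewer each time.
Total: 14 x 14 x 13 x 12 x 11 x 10 x 9.

Final answer: 30270240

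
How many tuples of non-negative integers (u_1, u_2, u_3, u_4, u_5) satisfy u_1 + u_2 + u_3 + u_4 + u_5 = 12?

Stars and bars with 12 stars and 4 bars:
C(12+5-1, 5-1) = C(16,4).

Final answer: C(16,4) = 1820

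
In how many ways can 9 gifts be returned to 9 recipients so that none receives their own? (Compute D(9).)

Use the recurrence D(n) = (n-1)(D(n-1) + D(n-2)) with D(0)=1, D(1)=0.
D(2) = 1 x (0 + 1) = 1
D(3) = 2 x (1 + 0) = 2
D(4) = 3 x (2 + 1) = 9
D(5) = 4 x (9 + 2) = 44
D(6) = 5 x (44 + 9) = 265
D(7) = 6 x (265 + 44) = 1854
D(8) = 7 x (1854 + 265) = 14833
D(9) = 8 x (D(8) + D(7)) = 8 x (14833 + 1854)

Final answer: D(9) = 133496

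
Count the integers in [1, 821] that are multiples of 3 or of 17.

Multiples of 3: 273. Multiples of 17: 48. Of both (lcm=51): 16.
By inclusion-exclusion: 273 + 48 - 16.

Final answer: 305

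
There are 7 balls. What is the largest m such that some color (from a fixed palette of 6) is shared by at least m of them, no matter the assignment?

There are 6 possible values for color (from a fixed palette of 6). With 7 balls and 6 categories, by pigeonhole: ceiling(7/6).

Final answer: 2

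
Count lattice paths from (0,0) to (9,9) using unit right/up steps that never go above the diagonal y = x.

Total monotonic paths to (9,9): C(18,9) = 48620.
Reflecting each bad path at its first crossing gives a bijection with paths to (8,10): C(18,10) = 43758.
Valid Dyck paths: 48620 - 43758.
(This is the Catalan number C_{9}.)

Final answer: C_{9} = 4862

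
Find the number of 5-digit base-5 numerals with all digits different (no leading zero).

First digit: 4 (nonzero). Second: 4 (not first). Third: 3, etc.
Total: 4 x 4 x 3 x 2 x 1.

Final answer: 96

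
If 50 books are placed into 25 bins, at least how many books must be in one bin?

By the pigeonhole principle: ceiling(50/25).

Final answer: 2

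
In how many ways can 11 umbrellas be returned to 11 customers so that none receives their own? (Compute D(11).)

Use the recurrence D(n) = (n-1)(D(n-1) + D(n-2)) with D(0)=1, D(1)=0.
D(2) = 1 x (0 + 1) = 1
D(3) = 2 x (1 + 0) = 2
D(4) = 3 x (2 + 1) = 9
D(5) = 4 x (9 + 2) = 44
D(6) = 5 x (44 + 9) = 265
D(7) = 6 x (265 + 44) = 1854
D(8) = 7 x (1854 + 265) = 14833
D(9) = 8 x (14833 + 1854) = 133496
D(10) = 9 x (133496 + 14833) = 1334961
D(11) = 10 x (D(10) + D(9)) = 10 x (1334961 + 133496)

Final answer: D(11) = 14684570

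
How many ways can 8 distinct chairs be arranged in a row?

The number of ways to arrange 8 distinct objects is 8!.

Final answer: 8! = 40320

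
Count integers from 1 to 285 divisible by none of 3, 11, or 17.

|div by 3|=95, |div by 11|=25, |div by 17|=16.
|div by 3&11|=8, |div by 3&17|=5, |div by 11&17|=1, |div by all|=0.
By inclusion-exclusion, divisible by at least one: 95+25+16-8-5-1+0 = 122.
Not divisible by any: 285 - 122.

Final answer: 163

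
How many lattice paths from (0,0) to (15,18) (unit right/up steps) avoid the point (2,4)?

Total paths to (15,18): C(33,18) = 1037158320.
Paths through (2,4): C(6,4) x C(27,14) = 300874500.
Avoiding (2,4): 1037158320 - 300874500.

Final answer: 736283820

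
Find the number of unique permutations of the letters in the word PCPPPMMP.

Letters (C:1, M:2, P:5). Total letters: 8.
Permutations = 8!/(5! x 2!).

Final answer: 168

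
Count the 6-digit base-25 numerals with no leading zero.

In base 25, the leading digit has 24 choices (1..24); each of the remaining 5 digits has 25 choices.
Total: 24 x 25^5.

Final answer: 234375000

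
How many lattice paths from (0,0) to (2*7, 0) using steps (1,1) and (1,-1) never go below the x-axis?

Total monotonic paths to (7,7): C(14,7) = 3432.
By the reflection principle, paths that go above the diagonal number C(14,8) = 3003.
Valid Dyck paths: 3432 - 3003.
(Check: C(14,7) - C(14,8) = C(14,7)/8, the Catalan number C_{7}.)

Final answer: C_{7} = 429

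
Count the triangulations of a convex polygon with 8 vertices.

The structures are counted by the Catalan number C_n. Here n = 8 - 2 = 6.
C_n = C(2n,n)/(n+1), so C_{6} = C(12,6)/7 = 924/7.

Final answer: C_{6} = 132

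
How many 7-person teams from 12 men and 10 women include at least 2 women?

Sum over valid woman counts:
C(10,2)C(12,5) = 35640
C(10,3)C(12,4) = 59400
C(10,4)C(12,3) = 46200
C(10,5)C(12,2) = 16632
C(10,6)C(12,1) = 2520
C(10,7)C(12,0) = 120
Total: 35640 + 59400 + 46200 + 16632 + 2520 + 120.

Final answer: 160512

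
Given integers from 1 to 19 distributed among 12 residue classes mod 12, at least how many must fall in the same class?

By pigeonhole with 19 objects and 12 categories: ceiling(19/12).

Final answer: 2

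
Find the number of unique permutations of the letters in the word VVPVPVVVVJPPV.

Letters (J:1, P:4, V:8). Total letters: 13.
Permutations = 13!/(8! x 4!).

Final answer: 6435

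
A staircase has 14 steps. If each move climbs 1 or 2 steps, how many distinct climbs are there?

Condition on the final move: it is a 1-step (f(n-1) ways to get there) or a 2-step (f(n-2) ways), so f(n) = f(n-1) + f(n-2), with f(1)=1, f(2)=2.
Building up term by term: f(1)=1, f(2)=2, f(3)=3, f(4)=5, f(5)=8, f(6)=13, f(7)=21, f(8)=34, f(9)=55, f(10)=89, f(11)=144, f(12)=233, f(13)=377, f(14)=610.

Final answer: 610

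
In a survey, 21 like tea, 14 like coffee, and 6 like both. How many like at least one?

|A union B| = |A| + |B| - |A intersect B| = 21 + 14 - 6.

Final answer: 29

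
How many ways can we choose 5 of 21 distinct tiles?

C(21,5) = 21!/(5! x 16!).

Final answer: \binom{21}{5} = 20349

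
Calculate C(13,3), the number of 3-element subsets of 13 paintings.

C(13,3) = 13!/(3! x (13-3)!).

Final answer: C(13,3) = 286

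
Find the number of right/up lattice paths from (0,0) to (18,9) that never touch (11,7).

Total paths to (18,9): C(27,9) = 4686825.
Paths through (11,7): C(18,7) x C(9,2) = 1145664.
Avoiding (11,7): 4686825 - 1145664.

Final answer: 3541161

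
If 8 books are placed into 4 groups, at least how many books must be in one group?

By the pigeonhole principle: ceiling(8/4).

Final answer: 2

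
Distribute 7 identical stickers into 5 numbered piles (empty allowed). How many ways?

Stars and bars: C(n+k-1, k-1) = C(11,4).

Final answer: C(11,4) = 330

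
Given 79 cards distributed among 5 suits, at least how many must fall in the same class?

By pigeonhole with 79 objects and 5 categories: ceiling(79/5).

Final answer: 16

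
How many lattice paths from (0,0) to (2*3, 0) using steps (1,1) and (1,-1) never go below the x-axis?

Total monotonic paths to (3,3): C(6,3) = 20.
Paths that cross above y=x (reflection bijection): C(6,4) = 15.
Valid Dyck paths: 20 - 15.
(These counts are the Catalan numbers.)

Final answer: C_{3} = 5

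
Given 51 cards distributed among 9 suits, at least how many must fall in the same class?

By pigeonhole with 51 objects and 9 categories: ceiling(51/9).

Final answer: 6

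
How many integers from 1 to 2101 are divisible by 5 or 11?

Multiples of 5: 420. Multiples of 11: 191. Of both (lcm=55): 38.
By inclusion-exclusion: 420 + 191 - 38.

Final answer: 573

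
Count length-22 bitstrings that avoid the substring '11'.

A valid string ends in 0 (append to any length-(n-1) valid string) or in 01 (append to any length-(n-2) valid string), so a(n) = a(n-1) + a(n-2) with a(1)=2, a(2)=3.
Building up term by term: a(1)=2, a(2)=3, a(3)=5, a(4)=8, a(5)=13, a(6)=21, a(7)=34, a(8)=55, a(9)=89, a(10)=144, a(11)=233, a(12)=377, a(13)=610, a(14)=987, a(15)=1597, a(16)=2584, a(17)=4181, a(18)=6765, a(19)=10946, a(20)=17711, a(21)=28657, a(22)=46368.

Final answer: 46368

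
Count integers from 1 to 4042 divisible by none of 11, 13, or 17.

|div by 11|=367, |div by 13|=310, |div by 17|=237.
|div by 11&13|=28, |div by 11&17|=21, |div by 13&17|=18, |div by all|=1.
By inclusion-exclusion, divisible by at least one: 367+310+237-28-21-18+1 = 848.
Not divisible by any: 4042 - 848.

Final answer: 3194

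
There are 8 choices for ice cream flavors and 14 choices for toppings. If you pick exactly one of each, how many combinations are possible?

By the multiplication principle: 8 x 14.

Final answer: 112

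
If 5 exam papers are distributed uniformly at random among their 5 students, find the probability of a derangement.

D(n) = (n-1)(D(n-1) + D(n-2)), D(0)=1, D(1)=0.
Building up: D(2)=1, D(3)=2, D(4)=9, D(5)=44.
Total arrangements: 5! = 120.
Probability = D(5)/5! = 11/30.

Final answer: D(5)/5! = 44/120 = 0.366667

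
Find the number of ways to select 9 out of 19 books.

C(19,9) = 19!/(9! x 10!).

Final answer: \binom{19}{9} = 92378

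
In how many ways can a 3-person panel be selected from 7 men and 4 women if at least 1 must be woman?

Sum over valid woman counts:
C(4,1)C(7,2) = 84
C(4,2)C(7,1) = 42
C(4,3)C(7,0) = 4
Total: 84 + 42 + 4.

Final answer: 130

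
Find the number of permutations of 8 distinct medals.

The number of ways to arrange 8 distinct objects is 8!.

Final answer: 8! = 40320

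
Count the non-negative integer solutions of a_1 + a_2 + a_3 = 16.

Stars and bars with 16 stars and 2 bars:
C(16+3-1, 3-1) = C(18,2).

Final answer: C(18,2) = 153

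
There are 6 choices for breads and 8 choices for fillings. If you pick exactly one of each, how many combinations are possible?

By the multiplication principle: 6 x 8.

Final answer: 48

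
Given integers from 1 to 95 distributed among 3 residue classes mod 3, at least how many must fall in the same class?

By pigeonhole with 95 objects and 3 categories: ceiling(95/3).

Final answer: 32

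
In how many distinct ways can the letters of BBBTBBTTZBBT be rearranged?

Letters (B:7, T:4, Z:1). Total letters: 12.
Permutations = 12!/(7! x 4!).

Final answer: 3960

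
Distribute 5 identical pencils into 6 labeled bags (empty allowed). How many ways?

Stars and bars: C(n+k-1, k-1) = C(10,5).

Final answer: C(10,5) = 252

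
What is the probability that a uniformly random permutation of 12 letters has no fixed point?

D(n) = (n-1)(D(n-1) + D(n-2)), D(0)=1, D(1)=0.
Building up: D(2)=1, D(3)=2, D(4)=9, D(5)=44, D(6)=265, D(7)=1854, D(8)=14833, D(9)=133496, D(10)=1334961, D(11)=14684570, D(12)=176214841.
Total arrangements: 12! = 479001600.
Probability = D(12)/12! = 16019531/43545600.

Final answer: D(12)/12! = 176214841/479001600 = 0.367879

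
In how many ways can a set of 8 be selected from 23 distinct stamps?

C(23,8) = 23!/(8! x (23-8)!).

Final answer: C(23,8) = 490314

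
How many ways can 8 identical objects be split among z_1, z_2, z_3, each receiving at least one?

Substitute z'_i = z_i - 1 (so z'_i >= 0). Then sum z'_i = 8 - 3 = 5.
Stars and bars: C(5+3-1, 3-1) = C(7,2).

Final answer: C(7,2) = 21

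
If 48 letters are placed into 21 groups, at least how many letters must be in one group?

By the pigeonhole principle: ceiling(48/21).

Final answer: 3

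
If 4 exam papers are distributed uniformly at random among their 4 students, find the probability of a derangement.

Use the recurrence D(n) = (n-1)(D(n-1) + D(n-2)) with D(0)=1, D(1)=0.
Building up: D(2)=1, D(3)=2, D(4)=9.
Total arrangements: 4! = 24.
Probability = D(4)/4! = 3/8.

Final answer: D(4)/4! = 9/24 = 0.375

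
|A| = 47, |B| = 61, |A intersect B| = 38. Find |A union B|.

|A union B| = |A| + |B| - |A intersect B| = 47 + 61 - 38.

Final answer: 70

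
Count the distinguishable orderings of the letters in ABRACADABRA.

Letters (A:5, B:2, C:1, D:1, R:2). Total letters: 11.
Permutations = 11!/(5! x 2! x 2!).

Final answer: 83160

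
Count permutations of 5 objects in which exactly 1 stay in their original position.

Choose which 1 elements are fixed: C(5,1) = 5.
Derange the remaining 4 using D(j) = (j-1)(D(j-1) + D(j-2)), D(0)=1, D(1)=0: D(2)=1, D(3)=2, D(4)=9.
Total: 5 x 9.

Final answer: C(5,1) D(4) = 45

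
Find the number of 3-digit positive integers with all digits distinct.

First digit: 9 (not 0). Second: 9 (not first). Third: 8, etc.
Total: 9 x 9 x 8.

Final answer: 648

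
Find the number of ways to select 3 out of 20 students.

C(20,3) = 20!/(3! x 17!).

Final answer: \binom{20}{3} = 1140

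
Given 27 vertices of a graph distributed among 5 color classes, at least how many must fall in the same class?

By pigeonhole with 27 objects and 5 categories: ceiling(27/5).

Final answer: 6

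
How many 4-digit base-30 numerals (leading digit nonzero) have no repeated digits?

First digit: 29 (nonzero). Second: 29 (not first). Third: 28, etc.
Total: 29 x 29 x 28 x 27.

Final answer: 635796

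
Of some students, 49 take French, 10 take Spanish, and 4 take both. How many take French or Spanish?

|A union B| = |A| + |B| - |A intersect B| = 49 + 10 - 4.

Final answer: 55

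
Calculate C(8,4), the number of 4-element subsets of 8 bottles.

C(8,4) = 8!/(4! x 4!).

Final answer: \binom{8}{4} = 70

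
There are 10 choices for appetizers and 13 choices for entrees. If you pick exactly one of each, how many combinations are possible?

By the multiplication principle: 10 x 13.

Final answer: 130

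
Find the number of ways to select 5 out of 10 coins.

C(10,5) = 10!/(5! x (10-5)!).

Final answer: C(10,5) = 252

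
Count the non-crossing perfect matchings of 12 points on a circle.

The structures are counted by the Catalan number C_n. Here n = 12/2 = 6.
Using C_0 = 1 and C_(k+1) = C_k x 2(2k+1)/(k+2), build up term by term: C_1=1, C_2=2, C_3=5, C_4=14, C_5=42, C_6=132.

Final answer: C_{6} = 132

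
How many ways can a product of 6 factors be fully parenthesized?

This is counted by the nth Catalan number C_n. Here n = 6 - 1 = 5.
C_n = C(2n,n) - C(2n,n+1), so C_{5} = C(10,5) - C(10,6) = 252 - 210.

Final answer: C_{5} = 42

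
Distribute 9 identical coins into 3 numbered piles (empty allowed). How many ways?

Stars and bars: C(n+k-1, k-1) = C(11,2).

Final answer: C(11,2) = 55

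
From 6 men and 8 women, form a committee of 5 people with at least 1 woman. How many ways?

Sum over valid woman counts:
C(8,1)C(6,4) = 120
C(8,2)C(6,3) = 560
C(8,3)C(6,2) = 840
C(8,4)C(6,1) = 420
C(8,5)C(6,0) = 56
Total: 120 + 560 + 840 + 420 + 56.

Final answer: 1996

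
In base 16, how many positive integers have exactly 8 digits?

Leading digit: 15 options (nonzero). Other 7 digit(s): 16 options each.
Total: 15 x 16^7.

Final answer: 4026531840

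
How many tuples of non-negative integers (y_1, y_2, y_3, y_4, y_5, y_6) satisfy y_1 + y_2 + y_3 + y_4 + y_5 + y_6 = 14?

Stars and bars with 14 stars and 5 bars:
C(14+6-1, 6-1) = C(19,5).

Final answer: C(19,5) = 11628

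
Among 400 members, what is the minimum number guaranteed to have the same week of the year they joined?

There are 52 possible values for week of the year they joined. With 400 members and 52 categories, by pigeonhole: ceiling(400/52).

Final answer: 8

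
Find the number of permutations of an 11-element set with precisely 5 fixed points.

Choose which 5 elements are fixed: C(11,5) = 462.
Derange the remaining 6 using D(j) = (j-1)(D(j-1) + D(j-2)), D(0)=1, D(1)=0: D(2)=1, D(3)=2, D(4)=9, D(5)=44, D(6)=265.
Total: 462 x 265.

Final answer: C(11,5) D(6) = 122430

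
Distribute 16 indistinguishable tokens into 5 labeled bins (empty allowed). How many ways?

Stars and bars: C(n+k-1, k-1) = C(20,4).

Final answer: C(20,4) = 4845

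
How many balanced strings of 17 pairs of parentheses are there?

The structures are counted by the Catalan number C_n. Here n = 17 (pairs).
Using C_0 = 1 and C_(k+1) = C_k x 2(2k+1)/(k+2), build up term by term: C_1=1, C_2=2, C_3=5, C_4=14, C_5=42, C_6=132, C_7=429, C_8=1430, C_9=4862, C_10=16796, C_11=58786, C_12=208012, C_13=742900, C_14=2674440, C_15=9694845, C_16=35357670, C_17=129644790.

Final answer: C_{17} = 129644790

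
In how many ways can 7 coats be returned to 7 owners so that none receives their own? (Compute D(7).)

Use the recurrence D(n) = (n-1)(D(n-1) + D(n-2)) with D(0)=1, D(1)=0.
D(2) = 1 x (0 + 1) = 1
D(3) = 2 x (1 + 0) = 2
D(4) = 3 x (2 + 1) = 9
D(5) = 4 x (9 + 2) = 44
D(6) = 5 x (44 + 9) = 265
D(7) = 6 x (D(6) + D(5)) = 6 x (265 + 44)

Final answer: D(7) = 1854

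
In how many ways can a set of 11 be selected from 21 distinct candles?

C(21,11) = 21!/(11! x 10!).

Final answer: \binom{21}{11} = 352716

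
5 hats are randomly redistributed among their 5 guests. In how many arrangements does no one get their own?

Derangements satisfy D(n) = (n-1)(D(n-1) + D(n-2)), starting from D(0)=1, D(1)=0.
D(2) = 1 x (0 + 1) = 1
D(3) = 2 x (1 + 0) = 2
D(4) = 3 x (2 + 1) = 9
D(5) = 4 x (D(4) + D(3)) = 4 x (9 + 2)

Final answer: D(5) = 44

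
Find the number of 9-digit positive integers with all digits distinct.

First digit: 9 (not 0). Second: 9 (not first). Third: 8, etc.
Total: 9 x 9 x 8 x 7 x 6 x 5 x 4 x 3 x 2.

Final answer: 3265920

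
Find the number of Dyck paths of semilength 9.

Total monotonic paths to (9,9): C(18,9) = 48620.
A path is bad iff it touches y = x + 1; reflecting its initial segment maps bad paths bijectively onto all paths to (8,10), of which there are C(18,10) = 43758.
Valid Dyck paths: 48620 - 43758.
(Check: C(18,9) - C(18,10) = C(18,9)/10, the Catalan number C_{9}.)

Final answer: C_{9} = 4862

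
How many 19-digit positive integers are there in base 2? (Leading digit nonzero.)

In base 2, the leading digit has 1 choices (1..1); each of the remaining 18 digits has 2 choices.
Total: 1 x 2^18.

Final answer: 262144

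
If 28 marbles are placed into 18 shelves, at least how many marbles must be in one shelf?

By the pigeonhole principle: ceiling(28/18).

Final answer: 2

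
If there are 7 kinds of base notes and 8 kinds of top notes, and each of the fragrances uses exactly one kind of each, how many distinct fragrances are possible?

By the multiplication principle: 7 x 8.

Final answer: 56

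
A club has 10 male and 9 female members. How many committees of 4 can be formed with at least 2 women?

Sum over valid woman counts:
C(9,2)C(10,2) = 1620
C(9,3)C(10,1) = 840
C(9,4)C(10,0) = 126
Total: 1620 + 840 + 126.

Final answer: 2586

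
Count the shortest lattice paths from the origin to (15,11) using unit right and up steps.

Each path has 15 right steps and 11 up steps in some order (26 steps total).
Choose which 11 of the 26 steps are up: C(26,11).

Final answer: C(26,11) = 7726160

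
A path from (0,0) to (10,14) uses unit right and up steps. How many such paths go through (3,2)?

Paths (0,0)->(3,2): C(5,2) = 10.
Paths (3,2)->(10,14): C(19,12) = 50388.
By multiplication principle: 10 x 50388.

Final answer: 503880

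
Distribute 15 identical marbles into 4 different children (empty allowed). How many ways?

Stars and bars: C(n+k-1, k-1) = C(18,3).

Final answer: C(18,3) = 816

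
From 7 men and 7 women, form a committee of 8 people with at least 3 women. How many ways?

Sum over valid woman counts:
C(7,3)C(7,5) = 735
C(7,4)C(7,4) = 1225
C(7,5)C(7,3) = 735
C(7,6)C(7,2) = 147
C(7,7)C(7,1) = 7
Total: 735 + 1225 + 735 + 147 + 7.

Final answer: 2849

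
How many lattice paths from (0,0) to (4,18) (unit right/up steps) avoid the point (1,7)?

Total paths to (4,18): C(22,18) = 7315.
Paths through (1,7): C(8,7) x C(14,11) = 2912.
Avoiding (1,7): 7315 - 2912.

Final answer: 4403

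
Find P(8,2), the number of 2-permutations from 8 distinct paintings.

P(8,2) = 8!/(8-2)! = 8!/6!.

Final answer: P(8,2) = 56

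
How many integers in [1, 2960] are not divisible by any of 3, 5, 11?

|div by 3|=986, |div by 5|=592, |div by 11|=269.
|div by 3&5|=197, |div by 3&11|=89, |div by 5&11|=53, |div by all|=17.
By inclusion-exclusion, divisible by at least one: 986+592+269-197-89-53+17 = 1525.
Not divisible by any: 2960 - 1525.

Final answer: 1435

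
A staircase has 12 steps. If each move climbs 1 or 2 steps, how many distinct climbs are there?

Condition on the final move: it is a 1-step (f(n-1) ways to get there) or a 2-step (f(n-2) ways), so f(n) = f(n-1) + f(n-2), with f(1)=1, f(2)=2.
Building up term by term: f(1)=1, f(2)=2, f(3)=3, f(4)=5, f(5)=8, f(6)=13, f(7)=21, f(8)=34, f(9)=55, f(10)=89, f(11)=144, f(12)=233.

Final answer: 233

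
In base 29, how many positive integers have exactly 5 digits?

These are the integers in [29^4, 29^5), so the count is 29^5 - 29^4 = 28 x 29^4.

Final answer: 19803868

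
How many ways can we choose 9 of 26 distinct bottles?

C(26,9) = 26!/(9! x 17!).

Final answer: \binom{26}{9} = 3124550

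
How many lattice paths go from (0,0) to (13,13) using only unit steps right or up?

Each path has 13 right steps and 13 up steps in some order (26 steps total).
Choose which 13 of the 26 steps are up: C(26,13).

Final answer: C(26,13) = 10400600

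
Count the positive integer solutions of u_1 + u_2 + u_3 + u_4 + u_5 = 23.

Substitute u'_i = u_i - 1 (so u'_i >= 0). Then sum u'_i = 23 - 5 = 18.
Stars and bars: C(18+5-1, 5-1) = C(22,4).

Final answer: C(22,4) = 7315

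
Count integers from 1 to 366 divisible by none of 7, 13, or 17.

|div by 7|=52, |div by 13|=28, |div by 17|=21.
|div by 7&13|=4, |div by 7&17|=3, |div by 13&17|=1, |div by all|=0.
By inclusion-exclusion, divisible by at least one: 52+28+21-4-3-1+0 = 93.
Not divisible by any: 366 - 93.

Final answer: 273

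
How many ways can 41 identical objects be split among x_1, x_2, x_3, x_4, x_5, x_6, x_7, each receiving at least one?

Substitute x'_i = x_i - 1 (so x'_i >= 0). Then sum x'_i = 41 - 7 = 34.
Stars and bars: C(34+7-1, 7-1) = C(40,6).

Final answer: C(40,6) = 3838380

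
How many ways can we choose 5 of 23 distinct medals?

C(23,5) = 23!/(5! x (23-5)!).

Final answer: C(23,5) = 33649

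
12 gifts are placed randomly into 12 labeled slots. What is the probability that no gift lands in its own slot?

D(n) = (n-1)(D(n-1) + D(n-2)), D(0)=1, D(1)=0.
Building up: D(2)=1, D(3)=2, D(4)=9, D(5)=44, D(6)=265, D(7)=1854, D(8)=14833, D(9)=133496, D(10)=1334961, D(11)=14684570, D(12)=176214841.
Total arrangements: 12! = 479001600.
Probability = D(12)/12! = 16019531/43545600.

Final answer: D(12)/12! = 176214841/479001600 = 0.367879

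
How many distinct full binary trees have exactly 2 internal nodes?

The structures are counted by the Catalan number C_n. Here n = 2.
C_n = C(2n,n) - C(2n,n+1), so C_{2} = C(4,2) - C(4,3) = 6 - 4.

Final answer: C_{2} = 2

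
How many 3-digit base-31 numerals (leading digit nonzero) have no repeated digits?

First digit: 30 (nonzero). Second: 30 (not first). Third: 29, etc.
Total: 30 x 30 x 29.

Final answer: 26100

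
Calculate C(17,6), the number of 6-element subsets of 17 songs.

C(17,6) = 17!/(6! x (17-6)!).

Final answer: C(17,6) = 12376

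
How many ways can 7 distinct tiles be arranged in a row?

The number of ways to arrange 7 distinct objects is 7!.

Final answer: 7! = 5040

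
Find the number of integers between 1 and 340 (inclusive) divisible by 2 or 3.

Multiples of 2: 170. Multiples of 3: 113. Of both (lcm=6): 56.
By inclusion-exclusion: 170 + 113 - 56.

Final answer: 227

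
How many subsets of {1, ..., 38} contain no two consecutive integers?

Let a(n) count such subsets of {1, ..., n}. Either n is excluded (a(n-1) ways) or n is included, forcing n-1 out (a(n-2) ways), so a(n) = a(n-1) + a(n-2) with a(1)=2, a(2)=3.
Iterating the recurrence: a(1)=2, a(2)=3, a(3)=5, a(4)=8, a(5)=13, a(6)=21, a(7)=34, a(8)=55, a(9)=89, a(10)=144, a(11)=233, a(12)=377, a(13)=610, a(14)=987, a(15)=1597, a(16)=2584, a(17)=4181, a(18)=6765, a(19)=10946, a(20)=17711, a(21)=28657, a(22)=46368, a(23)=75025, a(24)=121393, a(25)=196418, a(26)=317811, a(27)=514229, a(28)=832040, a(29)=1346269, a(30)=2178309, a(31)=3524578, a(32)=5702887, a(33)=9227465, a(34)=14930352, a(35)=24157817, a(36)=39088169, a(37)=63245986, a(38)=102334155.

Final answer: 102334155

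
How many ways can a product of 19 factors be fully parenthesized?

This is a standard Catalan-number count: the answer is C_n. Here n = 19 - 1 = 18.
Using C_0 = 1 and C_(k+1) = C_k x 2(2k+1)/(k+2), build up term by term: C_1=1, C_2=2, C_3=5, C_4=14, C_5=42, C_6=132, C_7=429, C_8=1430, C_9=4862, C_10=16796, C_11=58786, C_12=208012, C_13=742900, C_14=2674440, C_15=9694845, C_16=35357670, C_17=129644790, C_18=477638700.

Final answer: C_{18} = 477638700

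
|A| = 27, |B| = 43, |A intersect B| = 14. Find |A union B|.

|A union B| = |A| + |B| - |A intersect B| = 27 + 43 - 14.

Final answer: 56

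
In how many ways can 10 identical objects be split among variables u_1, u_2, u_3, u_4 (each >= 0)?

Stars and bars with 10 stars and 3 bars:
C(10+4-1, 4-1) = C(13,3).

Final answer: C(13,3) = 286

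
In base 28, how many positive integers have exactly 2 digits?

These are the integers in [28^1, 28^2), so the count is 28^2 - 28^1 = 27 x 28^1.

Final answer: 756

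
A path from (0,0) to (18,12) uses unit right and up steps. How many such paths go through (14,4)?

Paths (0,0)->(14,4): C(18,4) = 3060.
Paths (14,4)->(18,12): C(12,8) = 495.
By multiplication principle: 3060 x 495.

Final answer: 1514700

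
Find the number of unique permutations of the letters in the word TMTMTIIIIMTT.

Letters (I:4, M:3, T:5). Total letters: 12.
Permutations = 12!/(5! x 4! x 3!).

Final answer: 27720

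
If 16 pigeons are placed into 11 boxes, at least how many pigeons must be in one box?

By the pigeonhole principle: ceiling(16/11).

Final answer: 2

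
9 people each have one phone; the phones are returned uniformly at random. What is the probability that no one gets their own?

D(n) = (n-1)(D(n-1) + D(n-2)), D(0)=1, D(1)=0.
Building up: D(2)=1, D(3)=2, D(4)=9, D(5)=44, D(6)=265, D(7)=1854, D(8)=14833, D(9)=133496.
Total arrangements: 9! = 362880.
Probability = D(9)/9! = 16687/45360.

Final answer: D(9)/9! = 133496/362880 = 0.367879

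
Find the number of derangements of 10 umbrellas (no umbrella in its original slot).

Derangements satisfy D(n) = (n-1)(D(n-1) + D(n-2)), starting from D(0)=1, D(1)=0.
D(2) = 1 x (0 + 1) = 1
D(3) = 2 x (1 + 0) = 2
D(4) = 3 x (2 + 1) = 9
D(5) = 4 x (9 + 2) = 44
D(6) = 5 x (44 + 9) = 265
D(7) = 6 x (265 + 44) = 1854
D(8) = 7 x (1854 + 265) = 14833
D(9) = 8 x (14833 + 1854) = 133496
D(10) = 9 x (D(9) + D(8)) = 9 x (133496 + 14833)

Final answer: D(10) = 1334961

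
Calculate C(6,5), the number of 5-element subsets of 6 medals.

C(6,5) = 6!/(5! x (6-5)!).

Final answer: C(6,5) = 6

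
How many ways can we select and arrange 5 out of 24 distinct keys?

P(24,5) = 24!/(24-5)! = 24!/19!.

Final answer: P(24,5) = 5100480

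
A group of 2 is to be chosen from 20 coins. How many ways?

C(20,2) = 20!/(2! x (20-2)!).

Final answer: C(20,2) = 190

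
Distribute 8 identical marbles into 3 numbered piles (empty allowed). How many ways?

Stars and bars: C(n+k-1, k-1) = C(10,2).

Final answer: C(10,2) = 45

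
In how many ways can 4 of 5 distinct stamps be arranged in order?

P(5,4) = 5!/(5-4)! = 5!/1!.

Final answer: P(5,4) = 120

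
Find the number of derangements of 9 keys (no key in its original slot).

Derangements satisfy D(n) = (n-1)(D(n-1) + D(n-2)), starting from D(0)=1, D(1)=0.
D(2) = 1 x (0 + 1) = 1
D(3) = 2 x (1 + 0) = 2
D(4) = 3 x (2 + 1) = 9
D(5) = 4 x (9 + 2) = 44
D(6) = 5 x (44 + 9) = 265
D(7) = 6 x (265 + 44) = 1854
D(8) = 7 x (1854 + 265) = 14833
D(9) = 8 x (D(8) + D(7)) = 8 x (14833 + 1854)

Final answer: D(9) = 133496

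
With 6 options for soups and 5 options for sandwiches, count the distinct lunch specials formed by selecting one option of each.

By the multiplication principle: 6 x 5.

Final answer: 30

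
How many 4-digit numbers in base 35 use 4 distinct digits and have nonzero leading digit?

First digit: 34 (nonzero). Second: 34 (not first). Third: 33, etc.
Total: 34 x 34 x 33 x 32.

Final answer: 1220736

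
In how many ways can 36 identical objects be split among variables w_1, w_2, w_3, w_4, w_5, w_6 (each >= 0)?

Stars and bars with 36 stars and 5 bars:
C(36+6-1, 6-1) = C(41,5).

Final answer: C(41,5) = 749398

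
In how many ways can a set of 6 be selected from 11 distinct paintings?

C(11,6) = 11!/(6! x (11-6)!).

Final answer: C(11,6) = 462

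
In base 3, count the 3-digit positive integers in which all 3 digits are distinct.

First digit: 2 (nonzero). Second: 2 (not first). Third: 1, etc.
Total: 2 x 2 x 1.

Final answer: 4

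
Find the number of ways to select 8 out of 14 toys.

C(14,8) = 14!/(8! x 6!).

Final answer: \binom{14}{8} = 3003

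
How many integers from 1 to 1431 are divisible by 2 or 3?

Multiples of 2: 715. Multiples of 3: 477. Of both (lcm=6): 238.
By inclusion-exclusion: 715 + 477 - 238.

Final answer: 954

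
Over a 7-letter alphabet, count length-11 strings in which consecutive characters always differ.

Let g(n) count such strings. g(1) = 7, and each valid string of length n-1 extends in 6 ways (any symbol but the last), so g(n) = 6 g(n-1).
Total: g(11) = 7 x 6^10.

Final answer: 7 x 6^{10} = 423263232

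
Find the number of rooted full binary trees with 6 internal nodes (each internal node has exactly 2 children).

This is a standard Catalan-number count: the answer is C_n. Here n = 6.
C_n = C(2n,n) - C(2n,n+1), so C_{6} = C(12,6) - C(12,7) = 924 - 792.

Final answer: C_{6} = 132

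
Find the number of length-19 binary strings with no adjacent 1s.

Let a(n) count valid strings. If the last bit is 0 the prefix is any valid string of length n-1; if it is 1 the string must end in 01 with a valid prefix of length n-2. So a(n) = a(n-1) + a(n-2), a(1)=2, a(2)=3.
Iterating the recurrence: a(1)=2, a(2)=3, a(3)=5, a(4)=8, a(5)=13, a(6)=21, a(7)=34, a(8)=55, a(9)=89, a(10)=144, a(11)=233, a(12)=377, a(13)=610, a(14)=987, a(15)=1597, a(16)=2584, a(17)=4181, a(18)=6765, a(19)=10946.

Final answer: 10946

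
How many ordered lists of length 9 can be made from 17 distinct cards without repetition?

P(17,9) = 17!/(17-9)! = 17!/8!.

Final answer: P(17,9) = 8821612800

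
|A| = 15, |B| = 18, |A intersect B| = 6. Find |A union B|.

|A union B| = |A| + |B| - |A intersect B| = 15 + 18 - 6.

Final answer: 27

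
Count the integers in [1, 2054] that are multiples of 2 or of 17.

Multiples of 2: 1027. Multiples of 17: 120. Of both (lcm=34): 60.
By inclusion-exclusion: 1027 + 120 - 60.

Final answer: 1087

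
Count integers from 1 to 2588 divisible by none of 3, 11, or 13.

|div by 3|=862, |div by 11|=235, |div by 13|=199.
|div by 3&11|=78, |div by 3&13|=66, |div by 11&13|=18, |div by all|=6.
By inclusion-exclusion, divisible by at least one: 862+235+199-78-66-18+6 = 1140.
Not divisible by any: 2588 - 1140.

Final answer: 1448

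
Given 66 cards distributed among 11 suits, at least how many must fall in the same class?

By pigeonhole with 66 objects and 11 categories: ceiling(66/11).

Final answer: 6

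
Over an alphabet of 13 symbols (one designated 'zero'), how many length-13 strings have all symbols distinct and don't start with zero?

The leading digit has 12 choices (anything but zero); the next has 12 (anything but the first), then 11, and so on, one fewer each time.
Total: 12 x 12 x 11 x 10 x 9 x 8 x 7 x 6 x 5 x 4 x 3 x 2 x 1.

Final answer: 5748019200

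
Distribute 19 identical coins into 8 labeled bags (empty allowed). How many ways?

Stars and bars: C(n+k-1, k-1) = C(26,7).

Final answer: C(26,7) = 657800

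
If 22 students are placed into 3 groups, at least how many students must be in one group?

By the pigeonhole principle: ceiling(22/3).

Final answer: 8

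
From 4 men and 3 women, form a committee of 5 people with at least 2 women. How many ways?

Sum over valid woman counts:
C(3,2)C(4,3) = 12
C(3,3)C(4,2) = 6
Total: 12 + 6.

Final answer: 18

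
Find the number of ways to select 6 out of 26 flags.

C(26,6) = 26!/(6! x 20!).

Final answer: \binom{26}{6} = 230230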